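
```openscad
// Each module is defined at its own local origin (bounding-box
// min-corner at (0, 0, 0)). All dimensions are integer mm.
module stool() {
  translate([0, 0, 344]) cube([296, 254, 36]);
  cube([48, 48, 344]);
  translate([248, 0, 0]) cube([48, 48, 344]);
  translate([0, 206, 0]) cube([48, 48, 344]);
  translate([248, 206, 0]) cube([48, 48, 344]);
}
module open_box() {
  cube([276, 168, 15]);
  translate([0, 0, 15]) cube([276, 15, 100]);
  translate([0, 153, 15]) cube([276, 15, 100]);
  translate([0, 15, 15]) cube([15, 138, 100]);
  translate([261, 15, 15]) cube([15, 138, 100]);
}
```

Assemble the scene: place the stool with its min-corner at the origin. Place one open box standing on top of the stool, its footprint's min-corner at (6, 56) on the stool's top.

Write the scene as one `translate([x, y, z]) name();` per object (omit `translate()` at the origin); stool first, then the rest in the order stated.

stool();
translate([6, 56, 380]) open_box();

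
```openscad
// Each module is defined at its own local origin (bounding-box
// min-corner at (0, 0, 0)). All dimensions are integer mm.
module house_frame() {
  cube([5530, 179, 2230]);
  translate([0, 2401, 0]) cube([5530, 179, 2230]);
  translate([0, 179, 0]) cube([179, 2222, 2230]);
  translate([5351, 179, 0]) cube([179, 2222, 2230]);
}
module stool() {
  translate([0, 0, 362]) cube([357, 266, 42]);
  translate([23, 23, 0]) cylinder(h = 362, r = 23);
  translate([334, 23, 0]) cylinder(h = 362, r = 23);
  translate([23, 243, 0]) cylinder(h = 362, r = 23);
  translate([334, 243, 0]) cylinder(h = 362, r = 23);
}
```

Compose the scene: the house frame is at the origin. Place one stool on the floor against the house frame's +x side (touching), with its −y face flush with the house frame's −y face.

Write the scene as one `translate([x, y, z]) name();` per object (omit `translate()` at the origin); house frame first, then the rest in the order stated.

house_frame();
translate([5530, 0, 0]) stool();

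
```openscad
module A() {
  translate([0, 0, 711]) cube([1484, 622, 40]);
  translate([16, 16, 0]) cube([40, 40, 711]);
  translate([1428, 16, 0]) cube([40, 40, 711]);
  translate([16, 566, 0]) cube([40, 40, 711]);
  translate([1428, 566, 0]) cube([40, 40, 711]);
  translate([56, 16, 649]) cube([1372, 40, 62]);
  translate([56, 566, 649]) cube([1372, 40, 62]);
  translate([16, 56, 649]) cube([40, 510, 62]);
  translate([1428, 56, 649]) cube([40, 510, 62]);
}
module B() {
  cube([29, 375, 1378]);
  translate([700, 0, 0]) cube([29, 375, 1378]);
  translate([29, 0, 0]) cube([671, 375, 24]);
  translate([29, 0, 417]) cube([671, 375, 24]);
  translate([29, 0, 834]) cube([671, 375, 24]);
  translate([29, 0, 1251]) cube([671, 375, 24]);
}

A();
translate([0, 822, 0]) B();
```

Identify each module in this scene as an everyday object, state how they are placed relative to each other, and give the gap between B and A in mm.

The bookshelf's nearest face is 200 mm from the table's +y face.

A is a table. B is a bookshelf. The bookshelf is on the floor beside the table on its +y side. The gap between the bookshelf and the table is 200 mm.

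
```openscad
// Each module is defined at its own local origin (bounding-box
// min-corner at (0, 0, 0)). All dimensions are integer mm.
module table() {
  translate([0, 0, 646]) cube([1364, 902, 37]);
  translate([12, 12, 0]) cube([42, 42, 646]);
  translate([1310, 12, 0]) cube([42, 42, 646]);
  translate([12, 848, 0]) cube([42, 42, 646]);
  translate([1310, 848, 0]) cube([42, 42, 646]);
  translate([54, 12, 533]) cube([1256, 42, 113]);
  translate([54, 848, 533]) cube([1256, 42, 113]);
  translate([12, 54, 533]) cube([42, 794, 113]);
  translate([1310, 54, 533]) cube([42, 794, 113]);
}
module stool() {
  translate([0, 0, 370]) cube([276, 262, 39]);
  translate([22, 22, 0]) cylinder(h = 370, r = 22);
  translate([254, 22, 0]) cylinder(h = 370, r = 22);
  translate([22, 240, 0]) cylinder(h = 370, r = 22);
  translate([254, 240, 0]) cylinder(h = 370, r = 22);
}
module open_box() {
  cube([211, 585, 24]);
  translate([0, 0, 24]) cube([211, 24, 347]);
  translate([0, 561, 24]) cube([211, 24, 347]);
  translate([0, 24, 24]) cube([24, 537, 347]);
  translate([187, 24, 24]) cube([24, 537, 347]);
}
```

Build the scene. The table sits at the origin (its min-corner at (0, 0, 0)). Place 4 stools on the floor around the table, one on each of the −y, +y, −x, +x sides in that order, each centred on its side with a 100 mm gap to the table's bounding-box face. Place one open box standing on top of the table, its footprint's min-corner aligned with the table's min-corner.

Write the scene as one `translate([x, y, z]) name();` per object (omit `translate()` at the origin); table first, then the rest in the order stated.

table();
translate([544, -362, 0]) stool();
translate([544, 1002, 0]) stool();
translate([-376, 320, 0]) stool();
translate([1464, 320, 0]) stool();
translate([0, 0, 683]) open_box();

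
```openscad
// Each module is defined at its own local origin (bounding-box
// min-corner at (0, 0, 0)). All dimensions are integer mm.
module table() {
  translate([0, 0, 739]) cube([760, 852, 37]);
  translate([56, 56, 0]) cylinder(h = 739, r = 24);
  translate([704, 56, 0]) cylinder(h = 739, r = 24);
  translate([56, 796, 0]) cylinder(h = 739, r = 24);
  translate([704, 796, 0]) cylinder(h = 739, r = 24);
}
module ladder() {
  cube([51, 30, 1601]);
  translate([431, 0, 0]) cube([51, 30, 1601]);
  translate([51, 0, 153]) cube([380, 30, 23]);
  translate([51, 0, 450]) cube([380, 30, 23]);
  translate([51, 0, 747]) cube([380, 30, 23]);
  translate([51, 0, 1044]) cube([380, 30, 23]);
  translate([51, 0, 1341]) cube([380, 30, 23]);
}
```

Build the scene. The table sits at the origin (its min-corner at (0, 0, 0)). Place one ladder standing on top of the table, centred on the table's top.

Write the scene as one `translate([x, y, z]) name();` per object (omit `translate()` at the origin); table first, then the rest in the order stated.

table();
translate([139, 411, 776]) ladder();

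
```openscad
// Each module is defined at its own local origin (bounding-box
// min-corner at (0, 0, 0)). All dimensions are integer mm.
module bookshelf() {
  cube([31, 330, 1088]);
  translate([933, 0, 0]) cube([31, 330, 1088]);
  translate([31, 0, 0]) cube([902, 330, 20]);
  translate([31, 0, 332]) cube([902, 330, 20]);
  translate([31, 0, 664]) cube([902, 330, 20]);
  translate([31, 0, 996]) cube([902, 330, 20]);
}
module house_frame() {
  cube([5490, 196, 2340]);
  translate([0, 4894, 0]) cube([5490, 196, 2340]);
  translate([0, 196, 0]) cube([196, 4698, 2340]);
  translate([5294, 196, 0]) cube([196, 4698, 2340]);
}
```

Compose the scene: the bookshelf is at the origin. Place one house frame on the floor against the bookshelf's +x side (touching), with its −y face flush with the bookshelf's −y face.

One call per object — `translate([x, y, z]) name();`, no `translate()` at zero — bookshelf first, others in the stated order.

bookshelf();
translate([964, 0, 0]) house_frame();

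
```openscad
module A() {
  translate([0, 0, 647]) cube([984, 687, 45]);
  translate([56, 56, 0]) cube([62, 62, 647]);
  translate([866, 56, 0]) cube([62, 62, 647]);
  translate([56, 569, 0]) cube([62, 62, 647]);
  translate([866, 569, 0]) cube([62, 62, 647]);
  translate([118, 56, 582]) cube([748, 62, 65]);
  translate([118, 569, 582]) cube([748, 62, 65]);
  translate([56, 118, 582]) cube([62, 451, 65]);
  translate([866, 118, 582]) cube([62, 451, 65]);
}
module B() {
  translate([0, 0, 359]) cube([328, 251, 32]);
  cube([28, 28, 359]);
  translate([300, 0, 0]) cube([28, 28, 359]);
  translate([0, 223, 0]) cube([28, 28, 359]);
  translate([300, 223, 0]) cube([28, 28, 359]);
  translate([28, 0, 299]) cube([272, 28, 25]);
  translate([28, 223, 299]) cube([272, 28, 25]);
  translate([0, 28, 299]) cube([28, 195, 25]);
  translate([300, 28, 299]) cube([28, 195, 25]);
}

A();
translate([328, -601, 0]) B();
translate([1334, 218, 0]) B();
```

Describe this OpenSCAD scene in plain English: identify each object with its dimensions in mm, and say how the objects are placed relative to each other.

A is a rectangular dining table. The top is 984×687×45 mm with its upper surface at z = 692 mm. It stands on four 62×62 mm square legs, each inset 56 mm from the nearest pair of top edges, running from the floor to the underside of the top. Four apron rails, 62 mm thick and 65 mm tall, run between adjacent legs with their top edges flush with the underside of the top and their outer faces flush with the legs' outer faces.

B is a four-legged stool. The seat is a 328×251×32 mm slab whose top surface is at z = 391 mm; four square legs, each 28×28 mm in cross-section, run from the floor (z = 0) to the underside of the seat, each flush with a corner of the seat. Four stretchers, 28 mm wide and 25 mm tall, connect adjacent legs with their undersides at z = 299 mm, each running between the inner faces of the legs it joins and aligned with the legs' outer faces on the other axis.

Two stools sit around the table at the −y, +x sides.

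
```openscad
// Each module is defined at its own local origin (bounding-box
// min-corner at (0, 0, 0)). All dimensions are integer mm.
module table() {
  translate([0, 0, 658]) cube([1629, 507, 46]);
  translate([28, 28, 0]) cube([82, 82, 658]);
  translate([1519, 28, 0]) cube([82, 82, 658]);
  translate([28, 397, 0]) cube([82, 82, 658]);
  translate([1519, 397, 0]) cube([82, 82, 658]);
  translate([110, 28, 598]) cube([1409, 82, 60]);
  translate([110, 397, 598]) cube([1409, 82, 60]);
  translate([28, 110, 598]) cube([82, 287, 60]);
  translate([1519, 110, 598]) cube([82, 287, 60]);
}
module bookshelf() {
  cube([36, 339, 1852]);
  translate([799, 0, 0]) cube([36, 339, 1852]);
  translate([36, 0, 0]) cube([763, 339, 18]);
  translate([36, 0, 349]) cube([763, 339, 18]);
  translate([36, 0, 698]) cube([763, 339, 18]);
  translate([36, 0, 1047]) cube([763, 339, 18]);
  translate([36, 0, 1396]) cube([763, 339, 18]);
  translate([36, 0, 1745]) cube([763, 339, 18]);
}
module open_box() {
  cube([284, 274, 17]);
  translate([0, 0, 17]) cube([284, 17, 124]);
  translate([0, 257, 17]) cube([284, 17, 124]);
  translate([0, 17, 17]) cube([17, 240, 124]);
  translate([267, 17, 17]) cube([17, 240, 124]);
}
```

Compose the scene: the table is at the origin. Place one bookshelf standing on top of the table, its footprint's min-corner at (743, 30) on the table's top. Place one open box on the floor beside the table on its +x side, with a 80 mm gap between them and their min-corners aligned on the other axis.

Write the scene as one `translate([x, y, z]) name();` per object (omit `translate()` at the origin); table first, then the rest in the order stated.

table();
translate([743, 30, 704]) bookshelf();
translate([1709, 0, 0]) open_box();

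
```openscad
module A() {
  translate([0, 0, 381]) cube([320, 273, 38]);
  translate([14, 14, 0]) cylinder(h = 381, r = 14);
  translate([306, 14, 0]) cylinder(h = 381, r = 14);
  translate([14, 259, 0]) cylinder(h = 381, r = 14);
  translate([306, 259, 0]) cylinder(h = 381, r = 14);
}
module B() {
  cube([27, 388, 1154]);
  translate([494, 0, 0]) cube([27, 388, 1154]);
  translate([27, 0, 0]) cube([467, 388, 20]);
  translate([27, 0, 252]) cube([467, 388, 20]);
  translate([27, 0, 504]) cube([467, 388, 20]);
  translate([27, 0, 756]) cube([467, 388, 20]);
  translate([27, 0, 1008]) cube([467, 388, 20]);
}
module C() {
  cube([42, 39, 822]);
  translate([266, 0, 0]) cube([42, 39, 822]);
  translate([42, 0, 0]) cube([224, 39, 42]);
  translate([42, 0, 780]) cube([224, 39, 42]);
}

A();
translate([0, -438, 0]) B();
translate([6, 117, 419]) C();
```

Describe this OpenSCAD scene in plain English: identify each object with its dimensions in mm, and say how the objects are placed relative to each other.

A is a four-legged stool. The seat is a 320×273×38 mm slab whose top surface is at z = 419 mm; four round legs, each 28 mm in diameter, run from the floor (z = 0) to the underside of the seat, each leg's axis is inset half a diameter from the nearest pair of seat edges (so the leg's bounding box is flush with the corner).

B is an open bookshelf. Two side panels, each 27 mm thick, 388 mm deep and 1154 mm tall, stand 521 mm apart (outside-to-outside). Between them sit 5 shelves, each 20 mm thick and 388 mm deep, spanning the full gap between the sides. The bottom shelf rests on the floor (its underside at z = 0) and the clear gap between one shelf's top and the next shelf's underside is 232 mm.

C is a rectangular picture frame lying in the x–z plane (depth along y). The opening is 224 mm wide (x) by 738 mm tall (z), surrounded by a border 42 mm wide on all four sides. The frame is 39 mm deep and is made of two full-height vertical stiles with two horizontal rails fitted between them.

The bookshelf is on the floor beside the stool on its −y side. The picture frame is on top of the stool, centred.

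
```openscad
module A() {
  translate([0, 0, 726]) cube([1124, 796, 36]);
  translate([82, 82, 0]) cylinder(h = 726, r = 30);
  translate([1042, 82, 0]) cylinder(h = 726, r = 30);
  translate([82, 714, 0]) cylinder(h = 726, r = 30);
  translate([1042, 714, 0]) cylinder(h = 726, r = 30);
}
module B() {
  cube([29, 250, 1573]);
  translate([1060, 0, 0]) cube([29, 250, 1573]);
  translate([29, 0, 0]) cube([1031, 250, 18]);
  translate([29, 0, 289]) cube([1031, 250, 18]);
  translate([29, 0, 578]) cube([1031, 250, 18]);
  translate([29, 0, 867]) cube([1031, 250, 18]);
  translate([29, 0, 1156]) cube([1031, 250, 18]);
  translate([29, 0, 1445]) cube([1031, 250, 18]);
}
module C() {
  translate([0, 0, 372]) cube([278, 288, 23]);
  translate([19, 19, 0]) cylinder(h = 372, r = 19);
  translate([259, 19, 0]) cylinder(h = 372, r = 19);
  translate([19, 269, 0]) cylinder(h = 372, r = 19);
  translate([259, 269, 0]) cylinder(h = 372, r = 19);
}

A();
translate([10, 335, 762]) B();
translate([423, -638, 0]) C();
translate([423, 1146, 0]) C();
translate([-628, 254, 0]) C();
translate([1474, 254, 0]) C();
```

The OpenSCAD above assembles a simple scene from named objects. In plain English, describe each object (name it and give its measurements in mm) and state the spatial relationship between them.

A is a table with a 1124×796 mm rectangular top, 36 mm thick, top surface at z = 762 mm, supported by four round legs of 60 mm diameter, each leg's bounding box inset 52 mm from the nearest pair of top edges, running from the floor.

B is an open bookshelf. Two side panels, each 29 mm thick, 250 mm deep and 1573 mm tall, stand 1089 mm apart (outside-to-outside). Between them sit 6 shelves, each 18 mm thick and 250 mm deep, spanning the full gap between the sides. The bottom shelf rests on the floor (its underside at z = 0) and the clear gap between one shelf's top and the next shelf's underside is 271 mm.

C is a simple wooden stool: a rectangular seat 278 mm (x) by 288 mm (y), 23 mm thick, top face at z = 395 mm, on four round legs, each 38 mm in diameter. The legs rest on z = 0, each leg's axis is inset half a diameter from the nearest pair of seat edges (so the leg's bounding box is flush with the corner).

The bookshelf is on top of the table. Four stools sit around the table at the −y, +y, −x, +x sides.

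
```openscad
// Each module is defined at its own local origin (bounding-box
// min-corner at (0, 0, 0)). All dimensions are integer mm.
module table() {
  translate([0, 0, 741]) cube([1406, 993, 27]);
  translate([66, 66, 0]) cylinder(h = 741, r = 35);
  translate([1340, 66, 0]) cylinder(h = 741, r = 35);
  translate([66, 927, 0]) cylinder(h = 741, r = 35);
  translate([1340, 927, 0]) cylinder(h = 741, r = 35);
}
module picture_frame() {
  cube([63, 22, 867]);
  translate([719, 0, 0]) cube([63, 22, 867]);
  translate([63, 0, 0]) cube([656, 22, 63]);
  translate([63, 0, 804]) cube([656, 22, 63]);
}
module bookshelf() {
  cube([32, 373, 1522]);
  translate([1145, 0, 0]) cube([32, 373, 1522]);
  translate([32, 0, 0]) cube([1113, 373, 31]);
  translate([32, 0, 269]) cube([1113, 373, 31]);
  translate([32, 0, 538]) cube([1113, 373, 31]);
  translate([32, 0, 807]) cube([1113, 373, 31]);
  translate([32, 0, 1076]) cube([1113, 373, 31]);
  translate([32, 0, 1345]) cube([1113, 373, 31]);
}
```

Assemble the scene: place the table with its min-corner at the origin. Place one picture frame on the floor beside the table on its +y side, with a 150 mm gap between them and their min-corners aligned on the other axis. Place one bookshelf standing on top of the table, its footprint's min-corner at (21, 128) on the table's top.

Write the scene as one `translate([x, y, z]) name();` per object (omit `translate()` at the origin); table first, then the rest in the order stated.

table();
translate([0, 1143, 0]) picture_frame();
translate([21, 128, 768]) bookshelf();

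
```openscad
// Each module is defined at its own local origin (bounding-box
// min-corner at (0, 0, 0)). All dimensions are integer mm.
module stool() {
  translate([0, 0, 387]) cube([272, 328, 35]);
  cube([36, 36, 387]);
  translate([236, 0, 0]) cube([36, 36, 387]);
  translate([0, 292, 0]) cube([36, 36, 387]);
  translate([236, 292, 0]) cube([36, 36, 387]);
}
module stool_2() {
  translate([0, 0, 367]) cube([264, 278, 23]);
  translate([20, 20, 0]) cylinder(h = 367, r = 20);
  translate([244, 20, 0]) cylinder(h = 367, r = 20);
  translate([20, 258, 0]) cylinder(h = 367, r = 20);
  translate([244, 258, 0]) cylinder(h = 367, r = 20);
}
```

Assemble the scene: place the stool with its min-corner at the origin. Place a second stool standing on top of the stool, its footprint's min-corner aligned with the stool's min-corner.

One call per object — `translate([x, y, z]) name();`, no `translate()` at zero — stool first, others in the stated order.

stool();
translate([0, 0, 422]) stool_2();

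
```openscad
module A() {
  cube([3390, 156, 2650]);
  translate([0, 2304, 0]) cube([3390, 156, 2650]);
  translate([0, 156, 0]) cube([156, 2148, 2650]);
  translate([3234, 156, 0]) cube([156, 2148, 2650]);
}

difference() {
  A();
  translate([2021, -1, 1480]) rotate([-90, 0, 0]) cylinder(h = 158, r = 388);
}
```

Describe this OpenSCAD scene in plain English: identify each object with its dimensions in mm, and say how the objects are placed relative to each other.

A is a box-shaped house frame (walls only): outside footprint 3390×2460 mm, wall height 2650 mm, wall thickness 156 mm. The two y-facing walls run the full x-width; the two x-facing walls fit between the inner faces of the y-facing walls.

The house frame has a circular hole of radius 388 mm through its front wall, centred at (x = 2021, z = 1480).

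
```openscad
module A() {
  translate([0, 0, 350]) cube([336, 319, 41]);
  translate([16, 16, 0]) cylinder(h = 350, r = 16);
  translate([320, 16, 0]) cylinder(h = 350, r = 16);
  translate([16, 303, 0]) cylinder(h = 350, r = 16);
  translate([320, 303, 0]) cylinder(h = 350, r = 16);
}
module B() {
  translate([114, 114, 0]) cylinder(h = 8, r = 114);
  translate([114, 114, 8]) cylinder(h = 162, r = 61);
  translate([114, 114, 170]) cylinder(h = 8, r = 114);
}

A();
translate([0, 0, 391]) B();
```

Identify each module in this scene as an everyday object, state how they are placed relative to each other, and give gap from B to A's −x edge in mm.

The spool's min-x is at 0; the stool's min-x is 0; gap = 0 mm.

A is a stool. B is a spool. The spool is on top of the stool. The gap from the spool to the stool's −x edge is 0 mm.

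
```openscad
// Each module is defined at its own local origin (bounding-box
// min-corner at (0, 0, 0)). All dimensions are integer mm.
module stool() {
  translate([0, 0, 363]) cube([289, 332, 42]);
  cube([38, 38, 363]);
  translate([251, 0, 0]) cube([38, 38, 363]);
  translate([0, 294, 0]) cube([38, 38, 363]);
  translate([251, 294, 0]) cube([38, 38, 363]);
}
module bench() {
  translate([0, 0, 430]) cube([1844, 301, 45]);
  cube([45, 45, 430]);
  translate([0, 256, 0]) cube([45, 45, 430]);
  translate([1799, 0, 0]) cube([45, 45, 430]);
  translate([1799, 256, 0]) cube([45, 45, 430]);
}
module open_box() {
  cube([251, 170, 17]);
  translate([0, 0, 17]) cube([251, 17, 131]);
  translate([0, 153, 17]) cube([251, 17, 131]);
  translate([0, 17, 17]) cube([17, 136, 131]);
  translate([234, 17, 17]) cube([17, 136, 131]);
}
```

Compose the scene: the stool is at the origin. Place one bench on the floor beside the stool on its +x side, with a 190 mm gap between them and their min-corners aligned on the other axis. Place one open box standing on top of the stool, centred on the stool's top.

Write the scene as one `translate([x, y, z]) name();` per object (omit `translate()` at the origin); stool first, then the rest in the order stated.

stool();
translate([479, 0, 0]) bench();
translate([19, 81, 405]) open_box();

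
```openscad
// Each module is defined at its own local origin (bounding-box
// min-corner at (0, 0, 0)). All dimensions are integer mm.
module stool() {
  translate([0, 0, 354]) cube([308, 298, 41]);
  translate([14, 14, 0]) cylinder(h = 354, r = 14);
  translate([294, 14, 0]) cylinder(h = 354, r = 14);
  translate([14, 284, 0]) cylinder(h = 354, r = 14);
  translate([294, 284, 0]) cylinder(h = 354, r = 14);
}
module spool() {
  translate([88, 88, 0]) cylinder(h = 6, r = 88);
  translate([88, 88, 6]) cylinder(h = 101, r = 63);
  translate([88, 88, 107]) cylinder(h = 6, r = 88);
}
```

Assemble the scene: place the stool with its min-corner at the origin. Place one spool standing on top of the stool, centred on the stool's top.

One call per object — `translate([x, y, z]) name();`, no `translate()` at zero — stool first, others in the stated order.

stool();
translate([66, 61, 395]) spool();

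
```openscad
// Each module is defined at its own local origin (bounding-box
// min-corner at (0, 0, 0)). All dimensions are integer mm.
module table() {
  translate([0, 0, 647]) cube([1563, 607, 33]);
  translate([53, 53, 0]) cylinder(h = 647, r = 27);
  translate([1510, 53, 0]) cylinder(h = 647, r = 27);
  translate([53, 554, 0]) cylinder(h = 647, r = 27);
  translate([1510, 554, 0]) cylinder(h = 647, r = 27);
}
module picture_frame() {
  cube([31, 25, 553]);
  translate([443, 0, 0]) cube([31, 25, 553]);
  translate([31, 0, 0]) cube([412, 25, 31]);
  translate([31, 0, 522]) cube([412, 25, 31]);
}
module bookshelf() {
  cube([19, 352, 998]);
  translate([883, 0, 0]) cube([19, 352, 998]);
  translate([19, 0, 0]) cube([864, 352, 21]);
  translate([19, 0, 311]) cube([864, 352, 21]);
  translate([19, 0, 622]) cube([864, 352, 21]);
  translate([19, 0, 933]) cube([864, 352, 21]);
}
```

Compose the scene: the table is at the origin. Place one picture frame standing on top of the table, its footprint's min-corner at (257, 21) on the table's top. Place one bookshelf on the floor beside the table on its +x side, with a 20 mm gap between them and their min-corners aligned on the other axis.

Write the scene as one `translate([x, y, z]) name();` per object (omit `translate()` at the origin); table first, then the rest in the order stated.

table();
translate([257, 21, 680]) picture_frame();
translate([1583, 0, 0]) bookshelf();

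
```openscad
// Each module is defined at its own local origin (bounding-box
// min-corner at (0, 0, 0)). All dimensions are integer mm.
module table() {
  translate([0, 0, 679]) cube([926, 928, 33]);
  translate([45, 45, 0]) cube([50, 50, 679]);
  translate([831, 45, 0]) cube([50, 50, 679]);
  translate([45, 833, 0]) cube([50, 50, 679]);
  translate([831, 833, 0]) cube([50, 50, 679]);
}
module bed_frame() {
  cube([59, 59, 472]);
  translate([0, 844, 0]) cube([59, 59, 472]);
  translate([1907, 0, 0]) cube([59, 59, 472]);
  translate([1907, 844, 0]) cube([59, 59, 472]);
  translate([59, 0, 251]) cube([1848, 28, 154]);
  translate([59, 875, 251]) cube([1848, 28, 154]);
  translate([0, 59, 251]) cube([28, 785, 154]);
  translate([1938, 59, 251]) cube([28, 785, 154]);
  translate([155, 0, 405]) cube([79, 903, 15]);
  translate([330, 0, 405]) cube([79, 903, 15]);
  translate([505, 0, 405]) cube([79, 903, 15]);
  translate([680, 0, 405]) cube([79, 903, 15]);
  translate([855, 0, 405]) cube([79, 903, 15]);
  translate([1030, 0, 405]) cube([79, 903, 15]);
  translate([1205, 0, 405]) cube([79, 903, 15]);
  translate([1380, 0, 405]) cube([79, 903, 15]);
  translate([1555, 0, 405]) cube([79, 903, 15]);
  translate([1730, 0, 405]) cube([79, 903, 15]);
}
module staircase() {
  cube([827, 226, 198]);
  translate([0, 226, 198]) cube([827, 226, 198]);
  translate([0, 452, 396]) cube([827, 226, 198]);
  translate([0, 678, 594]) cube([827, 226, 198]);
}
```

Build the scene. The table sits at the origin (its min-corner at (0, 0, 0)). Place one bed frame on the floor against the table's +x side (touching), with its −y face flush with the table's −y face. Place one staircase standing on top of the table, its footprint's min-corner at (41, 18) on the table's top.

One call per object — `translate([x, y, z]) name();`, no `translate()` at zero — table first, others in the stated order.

table();
translate([926, 0, 0]) bed_frame();
translate([41, 18, 712]) staircase();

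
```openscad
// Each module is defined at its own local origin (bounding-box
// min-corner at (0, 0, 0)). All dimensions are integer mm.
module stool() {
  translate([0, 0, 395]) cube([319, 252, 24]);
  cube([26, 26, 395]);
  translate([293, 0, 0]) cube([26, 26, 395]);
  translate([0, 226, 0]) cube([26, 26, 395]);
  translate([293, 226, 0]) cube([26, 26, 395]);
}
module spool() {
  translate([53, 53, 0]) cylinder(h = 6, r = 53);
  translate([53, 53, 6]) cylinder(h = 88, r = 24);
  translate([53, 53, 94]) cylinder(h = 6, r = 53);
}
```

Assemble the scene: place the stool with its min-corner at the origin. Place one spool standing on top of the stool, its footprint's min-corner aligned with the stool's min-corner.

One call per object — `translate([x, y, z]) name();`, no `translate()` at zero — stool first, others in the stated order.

stool();
translate([0, 0, 419]) spool();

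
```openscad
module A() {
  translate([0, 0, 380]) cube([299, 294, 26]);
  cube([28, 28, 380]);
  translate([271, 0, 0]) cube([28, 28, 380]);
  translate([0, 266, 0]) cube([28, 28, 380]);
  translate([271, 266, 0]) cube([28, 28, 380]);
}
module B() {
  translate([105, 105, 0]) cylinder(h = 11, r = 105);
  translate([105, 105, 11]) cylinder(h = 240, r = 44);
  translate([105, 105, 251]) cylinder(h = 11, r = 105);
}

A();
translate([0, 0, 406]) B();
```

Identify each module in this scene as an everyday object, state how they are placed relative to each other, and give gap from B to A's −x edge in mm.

A is a stool. B is a spool. The spool is on top of the stool. The gap from the spool to the stool's −x edge is 0 mm.

The spool's min-x is at 0; the stool's min-x is 0; gap = 0 mm.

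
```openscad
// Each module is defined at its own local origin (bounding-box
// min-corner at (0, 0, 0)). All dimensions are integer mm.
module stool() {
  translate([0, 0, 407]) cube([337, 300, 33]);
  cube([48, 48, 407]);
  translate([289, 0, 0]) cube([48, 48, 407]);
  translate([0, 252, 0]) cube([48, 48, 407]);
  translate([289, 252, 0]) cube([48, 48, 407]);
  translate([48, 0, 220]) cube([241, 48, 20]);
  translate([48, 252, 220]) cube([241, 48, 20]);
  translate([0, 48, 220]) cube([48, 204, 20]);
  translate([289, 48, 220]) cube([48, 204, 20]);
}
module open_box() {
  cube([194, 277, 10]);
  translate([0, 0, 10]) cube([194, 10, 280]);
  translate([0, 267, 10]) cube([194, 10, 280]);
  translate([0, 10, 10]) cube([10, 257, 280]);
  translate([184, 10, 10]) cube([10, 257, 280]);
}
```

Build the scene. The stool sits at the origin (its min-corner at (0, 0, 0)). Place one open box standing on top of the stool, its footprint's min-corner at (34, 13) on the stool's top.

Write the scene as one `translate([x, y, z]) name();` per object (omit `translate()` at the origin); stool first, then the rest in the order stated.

stool();
translate([34, 13, 440]) open_box();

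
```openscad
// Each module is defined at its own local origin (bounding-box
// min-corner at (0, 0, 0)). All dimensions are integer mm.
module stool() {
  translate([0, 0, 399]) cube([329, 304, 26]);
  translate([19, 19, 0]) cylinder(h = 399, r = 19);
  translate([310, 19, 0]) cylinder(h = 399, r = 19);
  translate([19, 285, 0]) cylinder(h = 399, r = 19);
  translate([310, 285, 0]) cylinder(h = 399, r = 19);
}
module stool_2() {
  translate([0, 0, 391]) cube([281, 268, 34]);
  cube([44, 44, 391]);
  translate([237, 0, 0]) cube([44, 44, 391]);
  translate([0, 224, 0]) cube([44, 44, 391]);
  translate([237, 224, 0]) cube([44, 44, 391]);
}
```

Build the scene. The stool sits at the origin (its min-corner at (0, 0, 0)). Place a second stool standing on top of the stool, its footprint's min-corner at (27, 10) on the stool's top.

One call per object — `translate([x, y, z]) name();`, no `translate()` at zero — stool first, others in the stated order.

stool();
translate([27, 10, 425]) stool_2();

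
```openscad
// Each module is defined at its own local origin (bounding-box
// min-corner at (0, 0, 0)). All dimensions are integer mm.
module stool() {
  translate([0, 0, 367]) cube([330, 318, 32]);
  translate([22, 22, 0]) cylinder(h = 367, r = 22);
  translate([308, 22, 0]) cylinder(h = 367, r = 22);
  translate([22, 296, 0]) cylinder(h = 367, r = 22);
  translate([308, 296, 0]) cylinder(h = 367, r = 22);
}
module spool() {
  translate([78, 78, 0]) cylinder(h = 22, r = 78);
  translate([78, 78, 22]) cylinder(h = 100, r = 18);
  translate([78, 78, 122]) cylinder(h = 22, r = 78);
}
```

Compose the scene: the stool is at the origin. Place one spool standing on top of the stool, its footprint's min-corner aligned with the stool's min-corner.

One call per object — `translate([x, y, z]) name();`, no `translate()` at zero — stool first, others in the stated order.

stool();
translate([0, 0, 399]) spool();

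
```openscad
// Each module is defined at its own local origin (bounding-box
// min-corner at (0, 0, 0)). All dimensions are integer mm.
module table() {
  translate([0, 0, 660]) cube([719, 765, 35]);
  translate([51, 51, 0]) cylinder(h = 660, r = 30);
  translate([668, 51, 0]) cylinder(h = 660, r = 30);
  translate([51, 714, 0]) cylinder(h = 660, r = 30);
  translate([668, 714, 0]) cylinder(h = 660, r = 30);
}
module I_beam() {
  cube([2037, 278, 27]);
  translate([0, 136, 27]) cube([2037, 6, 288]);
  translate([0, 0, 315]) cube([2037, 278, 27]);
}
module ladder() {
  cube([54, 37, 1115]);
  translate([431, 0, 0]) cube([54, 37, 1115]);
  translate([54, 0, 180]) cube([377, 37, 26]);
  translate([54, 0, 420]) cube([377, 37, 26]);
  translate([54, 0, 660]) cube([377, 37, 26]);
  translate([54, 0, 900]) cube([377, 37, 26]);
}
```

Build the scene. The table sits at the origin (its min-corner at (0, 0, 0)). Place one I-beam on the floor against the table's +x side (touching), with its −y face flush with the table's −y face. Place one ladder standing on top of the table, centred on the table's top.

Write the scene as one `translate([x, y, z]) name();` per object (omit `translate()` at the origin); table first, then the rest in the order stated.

table();
translate([719, 0, 0]) I_beam();
translate([117, 364, 695]) ladder();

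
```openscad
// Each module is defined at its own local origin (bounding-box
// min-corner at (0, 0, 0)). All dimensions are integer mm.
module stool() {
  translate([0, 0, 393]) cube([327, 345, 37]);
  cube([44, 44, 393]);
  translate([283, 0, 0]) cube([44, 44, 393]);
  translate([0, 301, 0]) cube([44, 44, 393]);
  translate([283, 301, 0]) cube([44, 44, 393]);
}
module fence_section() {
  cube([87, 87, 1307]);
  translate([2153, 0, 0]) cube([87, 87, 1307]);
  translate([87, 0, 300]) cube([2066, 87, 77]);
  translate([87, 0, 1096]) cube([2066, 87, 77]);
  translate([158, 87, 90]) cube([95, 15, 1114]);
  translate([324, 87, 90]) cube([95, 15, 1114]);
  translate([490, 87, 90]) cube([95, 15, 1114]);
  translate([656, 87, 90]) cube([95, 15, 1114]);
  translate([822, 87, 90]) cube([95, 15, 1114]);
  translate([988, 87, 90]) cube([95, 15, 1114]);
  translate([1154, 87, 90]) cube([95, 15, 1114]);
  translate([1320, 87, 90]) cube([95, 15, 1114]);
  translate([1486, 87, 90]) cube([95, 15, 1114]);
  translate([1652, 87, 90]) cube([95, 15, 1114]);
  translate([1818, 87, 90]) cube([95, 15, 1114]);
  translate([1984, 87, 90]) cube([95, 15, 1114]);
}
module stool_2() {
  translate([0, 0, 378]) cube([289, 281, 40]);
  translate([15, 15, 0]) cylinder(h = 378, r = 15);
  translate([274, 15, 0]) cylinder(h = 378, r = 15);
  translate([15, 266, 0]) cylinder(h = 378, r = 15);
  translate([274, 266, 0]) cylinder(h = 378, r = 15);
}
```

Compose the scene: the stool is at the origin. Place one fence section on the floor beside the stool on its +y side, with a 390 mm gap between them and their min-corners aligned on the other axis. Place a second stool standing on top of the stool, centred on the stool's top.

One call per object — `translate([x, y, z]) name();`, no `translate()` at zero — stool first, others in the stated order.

stool();
translate([0, 735, 0]) fence_section();
translate([19, 32, 430]) stool_2();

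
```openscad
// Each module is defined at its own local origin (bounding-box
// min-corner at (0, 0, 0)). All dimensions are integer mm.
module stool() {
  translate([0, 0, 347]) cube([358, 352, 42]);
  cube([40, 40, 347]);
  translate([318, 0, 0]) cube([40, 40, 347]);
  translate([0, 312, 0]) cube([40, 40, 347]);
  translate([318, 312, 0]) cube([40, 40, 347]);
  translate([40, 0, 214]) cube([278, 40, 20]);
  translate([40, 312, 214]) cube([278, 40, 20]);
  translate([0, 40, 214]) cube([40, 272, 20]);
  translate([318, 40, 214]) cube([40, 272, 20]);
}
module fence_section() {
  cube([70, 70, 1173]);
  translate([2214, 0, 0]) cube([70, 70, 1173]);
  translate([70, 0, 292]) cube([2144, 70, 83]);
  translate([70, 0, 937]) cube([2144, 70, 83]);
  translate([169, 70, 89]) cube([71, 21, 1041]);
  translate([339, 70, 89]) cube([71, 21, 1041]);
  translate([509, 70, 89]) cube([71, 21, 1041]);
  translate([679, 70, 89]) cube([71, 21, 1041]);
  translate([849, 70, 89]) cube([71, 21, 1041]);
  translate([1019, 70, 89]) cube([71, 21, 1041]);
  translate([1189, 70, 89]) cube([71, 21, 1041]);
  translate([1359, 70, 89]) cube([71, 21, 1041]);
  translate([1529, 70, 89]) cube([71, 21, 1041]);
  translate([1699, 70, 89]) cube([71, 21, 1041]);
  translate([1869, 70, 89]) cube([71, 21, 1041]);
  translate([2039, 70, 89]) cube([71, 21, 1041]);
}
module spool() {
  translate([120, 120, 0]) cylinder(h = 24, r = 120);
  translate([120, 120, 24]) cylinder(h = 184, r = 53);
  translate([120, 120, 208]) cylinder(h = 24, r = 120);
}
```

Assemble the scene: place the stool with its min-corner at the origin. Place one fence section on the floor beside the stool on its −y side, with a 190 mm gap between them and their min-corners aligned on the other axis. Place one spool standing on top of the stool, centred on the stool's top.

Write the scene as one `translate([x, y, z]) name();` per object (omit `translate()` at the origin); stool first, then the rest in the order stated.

stool();
translate([0, -281, 0]) fence_section();
translate([59, 56, 389]) spool();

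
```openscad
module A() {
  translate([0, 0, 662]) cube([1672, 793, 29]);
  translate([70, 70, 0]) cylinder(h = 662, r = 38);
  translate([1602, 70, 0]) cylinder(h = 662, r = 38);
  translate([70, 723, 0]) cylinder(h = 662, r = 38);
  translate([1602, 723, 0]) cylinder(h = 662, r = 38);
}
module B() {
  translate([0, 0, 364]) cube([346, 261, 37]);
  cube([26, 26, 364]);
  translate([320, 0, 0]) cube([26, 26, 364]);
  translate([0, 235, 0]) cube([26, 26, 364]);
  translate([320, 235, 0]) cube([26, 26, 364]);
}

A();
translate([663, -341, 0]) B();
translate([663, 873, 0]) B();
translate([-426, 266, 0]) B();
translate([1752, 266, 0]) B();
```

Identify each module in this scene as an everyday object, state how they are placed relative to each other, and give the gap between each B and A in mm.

Each stool's nearest face is 80 mm from the table's bounding box.

A is a table. B is a stool. Four stools sit around the table at the −y, +y, −x, +x sides. The gap between each stool and the table is 80 mm.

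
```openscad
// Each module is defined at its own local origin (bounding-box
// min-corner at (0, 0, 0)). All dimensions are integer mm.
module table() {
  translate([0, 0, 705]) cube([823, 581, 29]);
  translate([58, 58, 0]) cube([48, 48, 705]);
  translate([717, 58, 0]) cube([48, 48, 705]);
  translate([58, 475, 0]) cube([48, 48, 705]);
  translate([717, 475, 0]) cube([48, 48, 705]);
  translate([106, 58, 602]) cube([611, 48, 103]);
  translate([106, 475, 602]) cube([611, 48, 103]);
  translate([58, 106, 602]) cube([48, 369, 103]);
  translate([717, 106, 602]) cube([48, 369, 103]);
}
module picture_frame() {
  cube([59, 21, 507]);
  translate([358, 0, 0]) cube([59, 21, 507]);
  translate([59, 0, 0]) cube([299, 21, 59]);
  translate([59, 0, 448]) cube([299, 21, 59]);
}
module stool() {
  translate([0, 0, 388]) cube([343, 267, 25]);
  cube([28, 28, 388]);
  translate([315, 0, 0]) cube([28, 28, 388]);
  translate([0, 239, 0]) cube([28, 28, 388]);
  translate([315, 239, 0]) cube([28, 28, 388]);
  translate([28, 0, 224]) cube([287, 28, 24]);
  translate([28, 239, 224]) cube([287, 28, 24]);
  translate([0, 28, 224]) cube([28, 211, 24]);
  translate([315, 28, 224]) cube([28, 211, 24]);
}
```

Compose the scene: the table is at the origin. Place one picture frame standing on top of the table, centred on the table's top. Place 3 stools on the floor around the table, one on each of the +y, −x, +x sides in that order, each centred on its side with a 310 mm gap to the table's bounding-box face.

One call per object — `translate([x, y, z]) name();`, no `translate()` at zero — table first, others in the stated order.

table();
translate([203, 280, 734]) picture_frame();
translate([240, 891, 0]) stool();
translate([-653, 157, 0]) stool();
translate([1133, 157, 0]) stool();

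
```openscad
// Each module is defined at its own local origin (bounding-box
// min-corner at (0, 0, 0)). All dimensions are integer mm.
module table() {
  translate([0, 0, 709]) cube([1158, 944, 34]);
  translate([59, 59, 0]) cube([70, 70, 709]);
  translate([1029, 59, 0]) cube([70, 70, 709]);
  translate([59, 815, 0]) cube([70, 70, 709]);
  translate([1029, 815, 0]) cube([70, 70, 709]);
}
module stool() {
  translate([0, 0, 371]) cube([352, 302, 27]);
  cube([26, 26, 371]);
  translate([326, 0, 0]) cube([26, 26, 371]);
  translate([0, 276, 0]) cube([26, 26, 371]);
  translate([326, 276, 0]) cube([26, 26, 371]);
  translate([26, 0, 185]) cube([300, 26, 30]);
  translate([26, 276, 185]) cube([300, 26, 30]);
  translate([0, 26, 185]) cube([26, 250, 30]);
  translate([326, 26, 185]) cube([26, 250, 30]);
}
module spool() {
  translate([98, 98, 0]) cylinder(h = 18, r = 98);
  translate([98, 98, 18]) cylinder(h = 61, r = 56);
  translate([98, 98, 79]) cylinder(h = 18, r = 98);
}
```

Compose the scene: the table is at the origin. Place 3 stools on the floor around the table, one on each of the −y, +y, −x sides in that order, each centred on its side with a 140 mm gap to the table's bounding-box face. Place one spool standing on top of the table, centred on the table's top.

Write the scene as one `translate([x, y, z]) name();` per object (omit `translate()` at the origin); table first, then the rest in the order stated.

table();
translate([403, -442, 0]) stool();
translate([403, 1084, 0]) stool();
translate([-492, 321, 0]) stool();
translate([481, 374, 743]) spool();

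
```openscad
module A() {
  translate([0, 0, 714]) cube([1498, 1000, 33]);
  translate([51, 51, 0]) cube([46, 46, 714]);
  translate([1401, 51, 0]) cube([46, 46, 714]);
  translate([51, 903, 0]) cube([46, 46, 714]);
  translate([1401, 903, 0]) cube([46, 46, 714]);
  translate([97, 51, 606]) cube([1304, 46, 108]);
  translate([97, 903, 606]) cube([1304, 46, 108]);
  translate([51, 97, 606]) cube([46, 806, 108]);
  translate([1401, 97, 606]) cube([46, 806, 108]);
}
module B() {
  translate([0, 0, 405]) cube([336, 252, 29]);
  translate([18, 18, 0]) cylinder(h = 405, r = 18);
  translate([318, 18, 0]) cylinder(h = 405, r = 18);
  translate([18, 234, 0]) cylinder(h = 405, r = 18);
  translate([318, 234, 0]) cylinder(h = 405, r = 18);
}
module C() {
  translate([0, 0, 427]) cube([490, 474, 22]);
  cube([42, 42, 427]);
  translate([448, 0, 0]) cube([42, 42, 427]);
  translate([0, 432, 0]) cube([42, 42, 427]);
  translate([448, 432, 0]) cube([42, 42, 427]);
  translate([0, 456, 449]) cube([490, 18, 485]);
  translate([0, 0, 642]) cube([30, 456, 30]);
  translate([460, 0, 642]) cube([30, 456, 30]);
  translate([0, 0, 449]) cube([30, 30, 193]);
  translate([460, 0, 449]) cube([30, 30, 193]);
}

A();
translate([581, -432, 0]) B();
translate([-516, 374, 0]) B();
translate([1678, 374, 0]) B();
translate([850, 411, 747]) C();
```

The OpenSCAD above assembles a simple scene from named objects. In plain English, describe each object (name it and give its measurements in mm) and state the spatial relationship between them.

A is a table: top 1498 mm (x) × 1000 mm (y), 33 mm thick, upper face at z = 747 mm, on four 46×46 mm square legs, each inset 51 mm from the nearest pair of top edges, running from z = 0 to the bottom of the top. Four apron rails, 46 mm thick and 108 mm tall, run between adjacent legs with their top edges flush with the underside of the top and their outer faces flush with the legs' outer faces.

B is a four-legged stool. The seat is a 336×252×29 mm slab whose top surface is at z = 434 mm; four round legs, each 36 mm in diameter, run from the floor (z = 0) to the underside of the seat, each leg's axis is inset half a diameter from the nearest pair of seat edges (so the leg's bounding box is flush with the corner).

C is a chair: 490×474 mm seat, 22 mm thick, top at z = 449 mm, on four 42 mm square corner legs flush with the seat edges. A 18 mm thick backrest slab spans the full seat width, extending 485 mm above the seat top, its back face flush with the seat's +y edge. Two armrests of 30×30 mm section run along each side from the seat's front edge to the front of the backrest, top faces 223 mm above the seat top and outer faces flush with the seat's x-edges; a 30×30 mm post under the front of each armrest stands on the seat at the front corner.

Three stools sit around the table at the −y, −x, +x sides. The chair is on top of the table.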